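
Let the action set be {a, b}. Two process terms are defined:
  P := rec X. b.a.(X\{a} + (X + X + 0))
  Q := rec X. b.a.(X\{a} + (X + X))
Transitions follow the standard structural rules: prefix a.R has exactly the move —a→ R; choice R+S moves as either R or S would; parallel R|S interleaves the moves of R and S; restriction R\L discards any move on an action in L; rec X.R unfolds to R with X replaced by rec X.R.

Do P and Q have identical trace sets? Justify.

traces(P) = traces(Q)

LTS(P): 4 reachable states
  p0 = rec X. b.a.(X\{a} + (X + X + 0)) has moves --b--▸ p1
  p1 = a.((rec X. b.a.(X\{a} + (X + X + 0)))\{a} + ((rec X. b.a.(X\{a} + (X + X + 0))) + (rec X. b.a.(X\{a} + (X + X + 0))) + 0)) has moves --a--▸ p2
  p2 = (rec X. b.a.(X\{a} + (X + X + 0)))\{a} + ((rec X. b.a.(X\{a} + (X + X + 0))) + (rec X. b.a.(X\{a} + (X + X + 0))) + 0) has moves --b--▸ p1, --b--▸ p3
  p3 = (a.((rec X. b.a.(X\{a} + (X + X + 0)))\{a} + ((rec X. b.a.(X\{a} + (X + X + 0))) + (rec X. b.a.(X\{a} + (X + X + 0))) + 0)))\{a} has moves (no moves)
LTS(Q): 4 reachable states
  q0 = rec X. b.a.(X\{a} + (X + X)) has moves --b--▸ q1
  q1 = a.((rec X. b.a.(X\{a} + (X + X)))\{a} + ((rec X. b.a.(X\{a} + (X + X))) + (rec X. b.a.(X\{a} + (X + X))))) has moves --a--▸ q2
  q2 = (rec X. b.a.(X\{a} + (X + X)))\{a} + ((rec X. b.a.(X\{a} + (X + X))) + (rec X. b.a.(X\{a} + (X + X)))) has moves --b--▸ q1, --b--▸ q3
  q3 = (a.((rec X. b.a.(X\{a} + (X + X)))\{a} + ((rec X. b.a.(X\{a} + (X + X))) + (rec X. b.a.(X\{a} + (X + X))))))\{a} has moves (no moves)
Coarsest stable partition (strong bisimilarity classes):
  B0 = {p0, q0}
  B1 = {p1, q1}
  B2 = {p2, q2}
  B3 = {p3, q3}
p0 ∈ B0, q0 ∈ B0 → same block
Bisimilar ⇒ trace-equivalent.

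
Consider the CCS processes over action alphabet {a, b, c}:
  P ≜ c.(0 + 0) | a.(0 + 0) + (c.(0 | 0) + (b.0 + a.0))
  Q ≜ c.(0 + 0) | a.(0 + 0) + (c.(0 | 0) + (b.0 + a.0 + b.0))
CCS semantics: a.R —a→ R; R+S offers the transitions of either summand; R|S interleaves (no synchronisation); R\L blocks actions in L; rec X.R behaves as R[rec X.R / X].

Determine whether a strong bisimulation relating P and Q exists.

P ~ Q

LTS(P): 6 reachable states
  u0 = c.(0 + 0) | a.(0 + 0) + (c.(0 | 0) + (b.0 + a.0)) has moves -a-> u1, -a-> u2, -b-> u1, -c-> u3, -c-> u4
  u1 = 0 has moves stopped
  u2 = c.(0 + 0) | (0 + 0) has moves -c-> u5
  u3 = (0 + 0) | a.(0 + 0) has moves -a-> u5
  u4 = 0 | 0 has moves stopped
  u5 = (0 + 0) | (0 + 0) has moves stopped
LTS(Q): 6 reachable states
  v0 = c.(0 + 0) | a.(0 + 0) + (c.(0 | 0) + (b.0 + a.0 + b.0)) has moves -a-> v1, -a-> v2, -b-> v1, -c-> v3, -c-> v4
  v1 = 0 has moves stopped
  v2 = c.(0 + 0) | (0 + 0) has moves -c-> v5
  v3 = (0 + 0) | a.(0 + 0) has moves -a-> v5
  v4 = 0 | 0 has moves stopped
  v5 = (0 + 0) | (0 + 0) has moves stopped
Bisimilarity quotient blocks:
  B0 = {u0, v0}
  B1 = {u1, u4, u5, v1, v4, v5}
  B2 = {u2, v2}
  B3 = {u3, v3}
u0 ∈ B0, v0 ∈ B0 → same block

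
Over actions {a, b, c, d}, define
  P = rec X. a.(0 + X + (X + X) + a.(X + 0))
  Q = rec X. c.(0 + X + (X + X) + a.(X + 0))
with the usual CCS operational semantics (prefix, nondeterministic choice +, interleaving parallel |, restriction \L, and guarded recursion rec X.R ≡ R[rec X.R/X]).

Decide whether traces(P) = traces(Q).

traces(P) ≠ traces(Q) — witness ⟨a⟩

P's transition system — 3 states:
  m0 = rec X. a.(0 + X + (X + X) + a.(X + 0)) :: —a→ m1
  m1 = 0 + (rec X. a.(0 + X + (X + X) + a.(X + 0))) + ((rec X. a.(0 + X + (X + X) + a.(X + 0))) + (rec X. a.(0 + X + (X + X) + a.(X + 0)))) + a.((rec X. a.(0 + X + (X + X) + a.(X + 0))) + 0) :: —a→ m1, —a→ m2
  m2 = (rec X. a.(0 + X + (X + X) + a.(X + 0))) + 0 :: —a→ m1
Q's transition system — 3 states:
  n0 = rec X. c.(0 + X + (X + X) + a.(X + 0)) :: —c→ n1
  n1 = 0 + (rec X. c.(0 + X + (X + X) + a.(X + 0))) + ((rec X. c.(0 + X + (X + X) + a.(X + 0))) + (rec X. c.(0 + X + (X + X) + a.(X + 0)))) + a.((rec X. c.(0 + X + (X + X) + a.(X + 0))) + 0) :: —a→ n2, —c→ n1
  n2 = (rec X. c.(0 + X + (X + X) + a.(X + 0))) + 0 :: —c→ n1
Run σ = ⟨a⟩ on P: start {m0}
  after a @ step 1: {m1}
  ✓ P
Run σ = ⟨a⟩ on Q: start {n0}
  after a @ step 1: ∅ (Q stuck)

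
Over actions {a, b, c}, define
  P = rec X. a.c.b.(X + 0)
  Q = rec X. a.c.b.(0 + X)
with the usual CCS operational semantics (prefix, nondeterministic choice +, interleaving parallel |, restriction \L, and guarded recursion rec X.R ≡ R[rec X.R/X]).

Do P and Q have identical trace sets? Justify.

Reachable graph of P (4 states):
  p0 = rec X. a.c.b.(X + 0) → -a-> p1
  p1 = c.b.((rec X. a.c.b.(X + 0)) + 0) → -c-> p2
  p2 = b.((rec X. a.c.b.(X + 0)) + 0) → -b-> p3
  p3 = (rec X. a.c.b.(X + 0)) + 0 → -a-> p1
Reachable graph of Q (4 states):
  q0 = rec X. a.c.b.(0 + X) → -a-> q1
  q1 = c.b.(0 + (rec X. a.c.b.(0 + X))) → -c-> q2
  q2 = b.(0 + (rec X. a.c.b.(0 + X))) → -b-> q3
  q3 = 0 + (rec X. a.c.b.(0 + X)) → -a-> q1
Coarsest stable partition (strong bisimilarity classes):
  B0 = {p0, p3, q0, q3}
  B1 = {p1, q1}
  B2 = {p2, q2}
p0 ∈ B0, q0 ∈ B0 → same block
Bisimilar ⇒ trace-equivalent.

traces(P) = traces(Q)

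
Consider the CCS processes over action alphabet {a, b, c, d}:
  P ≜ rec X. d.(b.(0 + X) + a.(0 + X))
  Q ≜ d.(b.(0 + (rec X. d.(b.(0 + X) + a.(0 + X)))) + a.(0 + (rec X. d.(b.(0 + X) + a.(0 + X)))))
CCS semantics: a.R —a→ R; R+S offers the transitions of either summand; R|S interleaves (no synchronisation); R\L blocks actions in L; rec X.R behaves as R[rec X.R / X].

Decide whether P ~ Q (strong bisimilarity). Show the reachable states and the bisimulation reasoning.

Reachable graph of P (3 states):
  s0 = rec X. d.(b.(0 + X) + a.(0 + X)) :: ··d··> s1
  s1 = b.(0 + (rec X. d.(b.(0 + X) + a.(0 + X)))) + a.(0 + (rec X. d.(b.(0 + X) + a.(0 + X)))) :: ··a··> s2, ··b··> s2
  s2 = 0 + (rec X. d.(b.(0 + X) + a.(0 + X))) :: ··d··> s1
Reachable graph of Q (3 states):
  t0 = d.(b.(0 + (rec X. d.(b.(0 + X) + a.(0 + X)))) + a.(0 + (rec X. d.(b.(0 + X) + a.(0 + X))))) :: ··d··> t1
  t1 = b.(0 + (rec X. d.(b.(0 + X) + a.(0 + X)))) + a.(0 + (rec X. d.(b.(0 + X) + a.(0 + X)))) :: ··a··> t2, ··b··> t2
  t2 = 0 + (rec X. d.(b.(0 + X) + a.(0 + X))) :: ··d··> t1
Bisimilarity quotient blocks:
  B0 = {s0, s2, t0, t2}
  B1 = {s1, t1}
s0 ∈ B0, t0 ∈ B0 → same block

YES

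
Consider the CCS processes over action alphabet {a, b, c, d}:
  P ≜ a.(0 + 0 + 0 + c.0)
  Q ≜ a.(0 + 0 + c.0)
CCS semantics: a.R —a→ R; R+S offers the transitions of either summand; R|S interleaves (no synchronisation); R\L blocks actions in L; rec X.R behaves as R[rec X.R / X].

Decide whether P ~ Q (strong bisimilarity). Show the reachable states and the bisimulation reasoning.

LTS(P): 3 reachable states
  u0 = a.(0 + 0 + 0 + c.0) | =a=> u1
  u1 = 0 + 0 + 0 + c.0 | =c=> u2
  u2 = 0 | deadlocked
LTS(Q): 3 reachable states
  v0 = a.(0 + 0 + c.0) | =a=> v1
  v1 = 0 + 0 + c.0 | =c=> v2
  v2 = 0 | deadlocked
Coarsest stable partition (strong bisimilarity classes):
  B0 = {u0, v0}
  B1 = {u1, v1}
  B2 = {u2, v2}
u0 ∈ B0, v0 ∈ B0 → same block

P ~ Q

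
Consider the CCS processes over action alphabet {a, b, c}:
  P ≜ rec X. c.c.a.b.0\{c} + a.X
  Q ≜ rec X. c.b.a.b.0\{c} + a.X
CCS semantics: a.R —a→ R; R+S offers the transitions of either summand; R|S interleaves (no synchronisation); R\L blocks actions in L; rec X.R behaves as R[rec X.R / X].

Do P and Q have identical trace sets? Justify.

Reachable graph of P (5 states):
  m0 = rec X. c.c.a.b.0\{c} + a.X has moves -a-> m0, -c-> m1
  m1 = c.a.b.0\{c} has moves -c-> m2
  m2 = a.b.0\{c} has moves -a-> m3
  m3 = b.0\{c} has moves -b-> m4
  m4 = 0\{c} has moves deadlocked
Reachable graph of Q (5 states):
  n0 = rec X. c.b.a.b.0\{c} + a.X has moves -a-> n0, -c-> n1
  n1 = b.a.b.0\{c} has moves -b-> n2
  n2 = a.b.0\{c} has moves -a-> n3
  n3 = b.0\{c} has moves -b-> n4
  n4 = 0\{c} has moves deadlocked
Executing cc from P (initial set {m0}):
  after c @ step 1: {m1}
  after c @ step 2: {m2}
  — P admits the full trace.
Executing cc from Q (initial set {n0}):
  after c @ step 1: {n1}
  after c @ step 2: no successor for Q

NO — witness ⟨cc⟩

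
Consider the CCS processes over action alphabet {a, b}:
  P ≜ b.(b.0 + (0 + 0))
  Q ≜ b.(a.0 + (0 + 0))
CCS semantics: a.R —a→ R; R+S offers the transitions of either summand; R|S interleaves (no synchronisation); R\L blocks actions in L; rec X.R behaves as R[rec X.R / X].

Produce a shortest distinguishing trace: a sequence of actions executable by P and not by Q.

bb

P's transition system — 3 states:
  m0 = b.(b.0 + (0 + 0)) :: ··b··> m1
  m1 = b.0 + (0 + 0) :: ··b··> m2
  m2 = 0 :: ·
Q's transition system — 3 states:
  n0 = b.(a.0 + (0 + 0)) :: ··b··> n1
  n1 = a.0 + (0 + 0) :: ··a··> n2
  n2 = 0 :: ·
Trace ⟨bb⟩ through P, begin at {m0}:
  [1] b ⇒ {m1}
  [2] b ⇒ {m2}
  ✓ P
Trace ⟨bb⟩ through Q, begin at {n0}:
  [1] b ⇒ {n1}
  [2] b ⇒ ∅  — Q cannot continue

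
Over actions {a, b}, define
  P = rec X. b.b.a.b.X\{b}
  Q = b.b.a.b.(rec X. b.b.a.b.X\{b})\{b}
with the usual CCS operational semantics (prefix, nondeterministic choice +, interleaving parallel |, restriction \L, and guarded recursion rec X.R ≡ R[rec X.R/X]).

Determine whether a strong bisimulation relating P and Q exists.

bisimilar

P's transition system — 5 states:
  u0 = rec X. b.b.a.b.X\{b} → —b→ u1
  u1 = b.a.b.(rec X. b.b.a.b.X\{b})\{b} → —b→ u2
  u2 = a.b.(rec X. b.b.a.b.X\{b})\{b} → —a→ u3
  u3 = b.(rec X. b.b.a.b.X\{b})\{b} → —b→ u4
  u4 = (rec X. b.b.a.b.X\{b})\{b} → ·
Q's transition system — 5 states:
  v0 = b.b.a.b.(rec X. b.b.a.b.X\{b})\{b} → —b→ v1
  v1 = b.a.b.(rec X. b.b.a.b.X\{b})\{b} → —b→ v2
  v2 = a.b.(rec X. b.b.a.b.X\{b})\{b} → —a→ v3
  v3 = b.(rec X. b.b.a.b.X\{b})\{b} → —b→ v4
  v4 = (rec X. b.b.a.b.X\{b})\{b} → ·
Partition-refinement fixed point:
  B0 = {u0, v0}
  B1 = {u1, v1}
  B2 = {u2, v2}
  B3 = {u3, v3}
  B4 = {u4, v4}
u0 ∈ B0, v0 ∈ B0 → same block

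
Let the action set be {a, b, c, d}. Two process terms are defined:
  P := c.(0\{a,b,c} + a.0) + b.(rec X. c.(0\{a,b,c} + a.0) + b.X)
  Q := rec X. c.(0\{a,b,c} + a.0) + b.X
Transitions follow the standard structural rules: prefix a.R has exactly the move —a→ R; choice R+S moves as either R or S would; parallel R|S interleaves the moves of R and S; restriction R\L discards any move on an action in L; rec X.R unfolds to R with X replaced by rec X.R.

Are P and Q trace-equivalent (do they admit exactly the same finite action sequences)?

trace-equivalent

Reachable graph of P (4 states):
  s0 = c.(0\{a,b,c} + a.0) + b.(rec X. c.(0\{a,b,c} + a.0) + b.X) → -b-> s1, -c-> s2
  s1 = rec X. c.(0\{a,b,c} + a.0) + b.X → -b-> s1, -c-> s2
  s2 = 0\{a,b,c} + a.0 → -a-> s3
  s3 = 0 → deadlocked
Reachable graph of Q (3 states):
  t0 = rec X. c.(0\{a,b,c} + a.0) + b.X → -b-> t0, -c-> t1
  t1 = 0\{a,b,c} + a.0 → -a-> t2
  t2 = 0 → deadlocked
Bisimilarity quotient blocks:
  B0 = {s0, s1, t0}
  B1 = {s2, t1}
  B2 = {s3, t2}
s0 ∈ B0, t0 ∈ B0 → same block
Bisimilar ⇒ trace-equivalent.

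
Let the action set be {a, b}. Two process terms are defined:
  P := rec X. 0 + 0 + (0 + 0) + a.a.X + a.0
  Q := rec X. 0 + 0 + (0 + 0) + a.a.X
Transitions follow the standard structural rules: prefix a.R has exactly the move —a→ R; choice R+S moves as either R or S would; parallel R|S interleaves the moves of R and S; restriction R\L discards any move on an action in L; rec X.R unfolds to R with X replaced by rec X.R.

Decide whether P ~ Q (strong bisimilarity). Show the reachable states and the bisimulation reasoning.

P ≁ Q

LTS(P): 3 reachable states
  m0 = rec X. 0 + 0 + (0 + 0) + a.a.X + a.0 → —a→ m1, —a→ m2
  m1 = 0 → stopped
  m2 = a.(rec X. 0 + 0 + (0 + 0) + a.a.X + a.0) → —a→ m0
LTS(Q): 2 reachable states
  n0 = rec X. 0 + 0 + (0 + 0) + a.a.X → —a→ n1
  n1 = a.(rec X. 0 + 0 + (0 + 0) + a.a.X) → —a→ n0
Coarsest stable partition (strong bisimilarity classes):
  B0 = {m0}
  B1 = {m2}
  B2 = {m1}
  B3 = {n0, n1}
m0 ∈ B0, n0 ∈ B3 → different blocks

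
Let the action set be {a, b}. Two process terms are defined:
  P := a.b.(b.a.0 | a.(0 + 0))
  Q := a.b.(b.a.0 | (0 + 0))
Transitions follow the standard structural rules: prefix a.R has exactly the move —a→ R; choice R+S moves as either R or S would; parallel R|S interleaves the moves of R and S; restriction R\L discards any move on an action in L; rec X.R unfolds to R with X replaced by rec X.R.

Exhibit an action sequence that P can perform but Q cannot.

P's transition system — 8 states:
  u0 = a.b.(b.a.0 | a.(0 + 0)) → —a→ u1
  u1 = b.(b.a.0 | a.(0 + 0)) → —b→ u2
  u2 = b.a.0 | a.(0 + 0) → —a→ u3, —b→ u4
  u3 = b.a.0 | (0 + 0) → —b→ u5
  u4 = a.0 | a.(0 + 0) → —a→ u5, —a→ u6
  u5 = a.0 | (0 + 0) → —a→ u7
  u6 = 0 | a.(0 + 0) → —a→ u7
  u7 = 0 | (0 + 0) → ∅
Q's transition system — 5 states:
  v0 = a.b.(b.a.0 | (0 + 0)) → —a→ v1
  v1 = b.(b.a.0 | (0 + 0)) → —b→ v2
  v2 = b.a.0 | (0 + 0) → —b→ v3
  v3 = a.0 | (0 + 0) → —a→ v4
  v4 = 0 | (0 + 0) → ∅
Run σ = ⟨aba⟩ on P: start {u0}
  after a @ step 1: {u1}
  after b @ step 2: {u2}
  after a @ step 3: {u3}
  P completes σ.
Run σ = ⟨aba⟩ on Q: start {v0}
  after a @ step 1: {v1}
  after b @ step 2: {v2}
  after a @ step 3: no successor for Q

aba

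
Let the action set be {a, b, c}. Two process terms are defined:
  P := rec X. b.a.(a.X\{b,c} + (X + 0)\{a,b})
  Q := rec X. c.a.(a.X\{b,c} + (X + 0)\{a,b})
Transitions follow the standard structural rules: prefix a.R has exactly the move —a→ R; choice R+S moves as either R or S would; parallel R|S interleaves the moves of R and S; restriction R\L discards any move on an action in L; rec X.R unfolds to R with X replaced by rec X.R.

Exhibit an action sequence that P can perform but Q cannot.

b

LTS(P): 4 reachable states
  m0 = rec X. b.a.(a.X\{b,c} + (X + 0)\{a,b}) :: —b→ m1
  m1 = a.(a.(rec X. b.a.(a.X\{b,c} + (X + 0)\{a,b}))\{b,c} + ((rec X. b.a.(a.X\{b,c} + (X + 0)\{a,b})) + 0)\{a,b}) :: —a→ m2
  m2 = a.(rec X. b.a.(a.X\{b,c} + (X + 0)\{a,b}))\{b,c} + ((rec X. b.a.(a.X\{b,c} + (X + 0)\{a,b})) + 0)\{a,b} :: —a→ m3
  m3 = (rec X. b.a.(a.X\{b,c} + (X + 0)\{a,b}))\{b,c} :: ∅
LTS(Q): 5 reachable states
  n0 = rec X. c.a.(a.X\{b,c} + (X + 0)\{a,b}) :: —c→ n1
  n1 = a.(a.(rec X. c.a.(a.X\{b,c} + (X + 0)\{a,b}))\{b,c} + ((rec X. c.a.(a.X\{b,c} + (X + 0)\{a,b})) + 0)\{a,b}) :: —a→ n2
  n2 = a.(rec X. c.a.(a.X\{b,c} + (X + 0)\{a,b}))\{b,c} + ((rec X. c.a.(a.X\{b,c} + (X + 0)\{a,b})) + 0)\{a,b} :: —a→ n3, —c→ n4
  n3 = (rec X. c.a.(a.X\{b,c} + (X + 0)\{a,b}))\{b,c} :: ∅
  n4 = (a.(a.(rec X. c.a.(a.X\{b,c} + (X + 0)\{a,b}))\{b,c} + ((rec X. c.a.(a.X\{b,c} + (X + 0)\{a,b})) + 0)\{a,b}))\{a,b} :: ∅
Trace ⟨b⟩ through P, begin at {m0}:
  after b @ step 1: {m1}
  P completes σ.
Trace ⟨b⟩ through Q, begin at {n0}:
  after b @ step 1: ∅ (Q stuck)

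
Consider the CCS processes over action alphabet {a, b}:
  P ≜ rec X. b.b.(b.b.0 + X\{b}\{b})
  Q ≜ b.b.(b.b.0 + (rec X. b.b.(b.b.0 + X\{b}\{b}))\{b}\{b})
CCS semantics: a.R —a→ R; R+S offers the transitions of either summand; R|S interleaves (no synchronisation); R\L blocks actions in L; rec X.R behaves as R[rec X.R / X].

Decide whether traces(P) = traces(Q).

P's transition system — 5 states:
  u0 = rec X. b.b.(b.b.0 + X\{b}\{b}) → ··b··> u1
  u1 = b.(b.b.0 + (rec X. b.b.(b.b.0 + X\{b}\{b}))\{b}\{b}) → ··b··> u2
  u2 = b.b.0 + (rec X. b.b.(b.b.0 + X\{b}\{b}))\{b}\{b} → ··b··> u3
  u3 = b.0 → ··b··> u4
  u4 = 0 → stopped
Q's transition system — 5 states:
  v0 = b.b.(b.b.0 + (rec X. b.b.(b.b.0 + X\{b}\{b}))\{b}\{b}) → ··b··> v1
  v1 = b.(b.b.0 + (rec X. b.b.(b.b.0 + X\{b}\{b}))\{b}\{b}) → ··b··> v2
  v2 = b.b.0 + (rec X. b.b.(b.b.0 + X\{b}\{b}))\{b}\{b} → ··b··> v3
  v3 = b.0 → ··b··> v4
  v4 = 0 → stopped
Coarsest stable partition (strong bisimilarity classes):
  B0 = {u0, v0}
  B1 = {u1, v1}
  B2 = {u2, v2}
  B3 = {u3, v3}
  B4 = {u4, v4}
u0 ∈ B0, v0 ∈ B0 → same block
Bisimilar ⇒ trace-equivalent.

traces(P) = traces(Q)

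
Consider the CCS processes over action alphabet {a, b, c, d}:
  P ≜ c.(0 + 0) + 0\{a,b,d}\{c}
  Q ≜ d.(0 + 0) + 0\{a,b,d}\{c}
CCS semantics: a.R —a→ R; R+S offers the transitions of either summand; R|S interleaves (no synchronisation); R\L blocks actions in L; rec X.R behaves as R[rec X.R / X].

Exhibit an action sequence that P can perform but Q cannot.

Reachable graph of P (2 states):
  m0 = c.(0 + 0) + 0\{a,b,d}\{c} :: --c--▸ m1
  m1 = 0 + 0 :: deadlocked
Reachable graph of Q (2 states):
  n0 = d.(0 + 0) + 0\{a,b,d}\{c} :: --d--▸ n1
  n1 = 0 + 0 :: deadlocked
Executing c from P (initial set {m0}):
  step 1 (c): {m1}
  ✓ P
Executing c from Q (initial set {n0}):
  step 1 (c): ∅  — Q cannot continue

c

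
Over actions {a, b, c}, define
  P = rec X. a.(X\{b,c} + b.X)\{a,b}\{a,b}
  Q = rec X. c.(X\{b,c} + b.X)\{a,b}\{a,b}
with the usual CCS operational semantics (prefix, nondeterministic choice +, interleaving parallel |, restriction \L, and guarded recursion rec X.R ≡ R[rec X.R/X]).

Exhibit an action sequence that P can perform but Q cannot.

LTS(P): 2 reachable states
  s0 = rec X. a.(X\{b,c} + b.X)\{a,b}\{a,b} has moves --a--▸ s1
  s1 = ((rec X. a.(X\{b,c} + b.X)\{a,b}\{a,b})\{b,c} + b.(rec X. a.(X\{b,c} + b.X)\{a,b}\{a,b}))\{a,b}\{a,b} has moves deadlocked
LTS(Q): 2 reachable states
  t0 = rec X. c.(X\{b,c} + b.X)\{a,b}\{a,b} has moves --c--▸ t1
  t1 = ((rec X. c.(X\{b,c} + b.X)\{a,b}\{a,b})\{b,c} + b.(rec X. c.(X\{b,c} + b.X)\{a,b}\{a,b}))\{a,b}\{a,b} has moves deadlocked
Run σ = ⟨a⟩ on P: start {s0}
  [1] a ⇒ {s1}
  — P admits the full trace.
Run σ = ⟨a⟩ on Q: start {t0}
  [1] a ⇒ no successor for Q

a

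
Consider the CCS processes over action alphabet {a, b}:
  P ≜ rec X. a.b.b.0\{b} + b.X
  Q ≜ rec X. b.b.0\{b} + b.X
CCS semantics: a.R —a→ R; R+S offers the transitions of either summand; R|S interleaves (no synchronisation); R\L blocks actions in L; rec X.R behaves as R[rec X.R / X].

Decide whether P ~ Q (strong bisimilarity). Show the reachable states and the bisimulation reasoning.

LTS(P): 4 reachable states
  m0 = rec X. a.b.b.0\{b} + b.X → =a=> m1, =b=> m0
  m1 = b.b.0\{b} → =b=> m2
  m2 = b.0\{b} → =b=> m3
  m3 = 0\{b} → deadlocked
LTS(Q): 3 reachable states
  n0 = rec X. b.b.0\{b} + b.X → =b=> n0, =b=> n1
  n1 = b.0\{b} → =b=> n2
  n2 = 0\{b} → deadlocked
Partition-refinement fixed point:
  B0 = {m0}
  B1 = {m1}
  B2 = {m2, n1}
  B3 = {m3, n2}
  B4 = {n0}
m0 ∈ B0, n0 ∈ B4 → different blocks

P ≁ Q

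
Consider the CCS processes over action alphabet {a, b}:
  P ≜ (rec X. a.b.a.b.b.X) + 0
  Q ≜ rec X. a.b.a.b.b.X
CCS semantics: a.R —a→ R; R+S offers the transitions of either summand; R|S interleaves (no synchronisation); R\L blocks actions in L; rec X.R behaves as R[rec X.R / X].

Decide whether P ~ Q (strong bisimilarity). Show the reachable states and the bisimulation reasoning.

bisimilar

LTS(P): 6 reachable states
  s0 = (rec X. a.b.a.b.b.X) + 0 | --a--▸ s1
  s1 = b.a.b.b.(rec X. a.b.a.b.b.X) | --b--▸ s2
  s2 = a.b.b.(rec X. a.b.a.b.b.X) | --a--▸ s3
  s3 = b.b.(rec X. a.b.a.b.b.X) | --b--▸ s4
  s4 = b.(rec X. a.b.a.b.b.X) | --b--▸ s5
  s5 = rec X. a.b.a.b.b.X | --a--▸ s1
LTS(Q): 5 reachable states
  t0 = rec X. a.b.a.b.b.X | --a--▸ t1
  t1 = b.a.b.b.(rec X. a.b.a.b.b.X) | --b--▸ t2
  t2 = a.b.b.(rec X. a.b.a.b.b.X) | --a--▸ t3
  t3 = b.b.(rec X. a.b.a.b.b.X) | --b--▸ t4
  t4 = b.(rec X. a.b.a.b.b.X) | --b--▸ t0
Partition-refinement fixed point:
  B0 = {s0, s5, t0}
  B1 = {s1, t1}
  B2 = {s2, t2}
  B3 = {s3, t3}
  B4 = {s4, t4}
s0 ∈ B0, t0 ∈ B0 → same block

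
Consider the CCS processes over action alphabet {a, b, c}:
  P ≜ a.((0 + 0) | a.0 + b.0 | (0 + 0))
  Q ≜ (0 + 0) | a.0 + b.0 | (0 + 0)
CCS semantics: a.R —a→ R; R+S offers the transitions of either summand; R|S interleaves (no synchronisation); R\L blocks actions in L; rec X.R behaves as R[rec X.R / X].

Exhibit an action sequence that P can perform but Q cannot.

Reachable graph of P (4 states):
  p0 = a.((0 + 0) | a.0 + b.0 | (0 + 0)) → -a-> p1
  p1 = (0 + 0) | a.0 + b.0 | (0 + 0) → -a-> p2, -b-> p3
  p2 = (0 + 0) | 0 → ·
  p3 = 0 | (0 + 0) → ·
Reachable graph of Q (3 states):
  q0 = (0 + 0) | a.0 + b.0 | (0 + 0) → -a-> q1, -b-> q2
  q1 = (0 + 0) | 0 → ·
  q2 = 0 | (0 + 0) → ·
Trace ⟨aa⟩ through P, begin at {p0}:
  step 1 (a): {p1}
  step 2 (a): {p2}
  P completes σ.
Trace ⟨aa⟩ through Q, begin at {q0}:
  step 1 (a): {q1}
  step 2 (a): ∅  — Q cannot continue

aa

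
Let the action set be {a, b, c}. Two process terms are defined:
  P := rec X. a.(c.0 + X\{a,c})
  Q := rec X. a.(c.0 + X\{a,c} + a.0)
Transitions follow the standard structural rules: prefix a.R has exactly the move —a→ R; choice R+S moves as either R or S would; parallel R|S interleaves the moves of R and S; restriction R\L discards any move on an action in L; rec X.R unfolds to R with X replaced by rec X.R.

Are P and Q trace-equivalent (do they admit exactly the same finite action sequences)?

NO — witness ⟨aa⟩

P's transition system — 3 states:
  m0 = rec X. a.(c.0 + X\{a,c}) has moves =a=> m1
  m1 = c.0 + (rec X. a.(c.0 + X\{a,c}))\{a,c} has moves =c=> m2
  m2 = 0 has moves ∅
Q's transition system — 3 states:
  n0 = rec X. a.(c.0 + X\{a,c} + a.0) has moves =a=> n1
  n1 = c.0 + (rec X. a.(c.0 + X\{a,c} + a.0))\{a,c} + a.0 has moves =a=> n2, =c=> n2
  n2 = 0 has moves ∅
Executing aa from Q (initial set {n0}):
  step 1 (a): {n1}
  step 2 (a): {n2}
  Q completes σ.
Executing aa from P (initial set {m0}):
  step 1 (a): {m1}
  step 2 (a): ∅  — P cannot continue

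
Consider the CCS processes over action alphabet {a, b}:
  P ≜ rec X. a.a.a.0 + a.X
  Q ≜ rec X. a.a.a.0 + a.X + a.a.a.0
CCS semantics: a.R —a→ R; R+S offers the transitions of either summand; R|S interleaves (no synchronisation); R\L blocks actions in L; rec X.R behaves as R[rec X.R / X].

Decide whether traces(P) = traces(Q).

Reachable graph of P (4 states):
  m0 = rec X. a.a.a.0 + a.X | --a--▸ m0, --a--▸ m1
  m1 = a.a.0 | --a--▸ m2
  m2 = a.0 | --a--▸ m3
  m3 = 0 | (no moves)
Reachable graph of Q (4 states):
  n0 = rec X. a.a.a.0 + a.X + a.a.a.0 | --a--▸ n0, --a--▸ n1
  n1 = a.a.0 | --a--▸ n2
  n2 = a.0 | --a--▸ n3
  n3 = 0 | (no moves)
Bisimilarity quotient blocks:
  B0 = {m0, n0}
  B1 = {m1, n1}
  B2 = {m2, n2}
  B3 = {m3, n3}
m0 ∈ B0, n0 ∈ B0 → same block
Bisimilar ⇒ trace-equivalent.

trace-equivalent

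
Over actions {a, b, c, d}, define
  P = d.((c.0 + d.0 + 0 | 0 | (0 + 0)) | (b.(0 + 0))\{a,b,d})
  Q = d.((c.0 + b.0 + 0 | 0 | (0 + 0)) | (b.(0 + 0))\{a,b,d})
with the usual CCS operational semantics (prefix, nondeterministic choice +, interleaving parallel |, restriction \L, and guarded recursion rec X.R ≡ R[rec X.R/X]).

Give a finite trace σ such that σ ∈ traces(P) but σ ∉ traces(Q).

LTS(P): 3 reachable states
  u0 = d.((c.0 + d.0 + 0 | 0 | (0 + 0)) | (b.(0 + 0))\{a,b,d}) → =d=> u1
  u1 = (c.0 + d.0 + 0 | 0 | (0 + 0)) | (b.(0 + 0))\{a,b,d} → =c=> u2, =d=> u2
  u2 = 0 | (b.(0 + 0))\{a,b,d} → stopped
LTS(Q): 3 reachable states
  v0 = d.((c.0 + b.0 + 0 | 0 | (0 + 0)) | (b.(0 + 0))\{a,b,d}) → =d=> v1
  v1 = (c.0 + b.0 + 0 | 0 | (0 + 0)) | (b.(0 + 0))\{a,b,d} → =b=> v2, =c=> v2
  v2 = 0 | (b.(0 + 0))\{a,b,d} → stopped
Trace ⟨dd⟩ through P, begin at {u0}:
  step 1 (d): {u1}
  step 2 (d): {u2}
  ✓ P
Trace ⟨dd⟩ through Q, begin at {v0}:
  step 1 (d): {v1}
  step 2 (d): no successor for Q

dd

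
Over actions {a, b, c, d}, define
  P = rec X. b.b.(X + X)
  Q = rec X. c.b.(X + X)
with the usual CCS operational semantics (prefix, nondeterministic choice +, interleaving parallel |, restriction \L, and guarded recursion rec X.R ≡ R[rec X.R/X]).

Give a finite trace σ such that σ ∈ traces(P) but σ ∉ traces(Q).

LTS(P): 3 reachable states
  m0 = rec X. b.b.(X + X) | =b=> m1
  m1 = b.((rec X. b.b.(X + X)) + (rec X. b.b.(X + X))) | =b=> m2
  m2 = (rec X. b.b.(X + X)) + (rec X. b.b.(X + X)) | =b=> m1
LTS(Q): 3 reachable states
  n0 = rec X. c.b.(X + X) | =c=> n1
  n1 = b.((rec X. c.b.(X + X)) + (rec X. c.b.(X + X))) | =b=> n2
  n2 = (rec X. c.b.(X + X)) + (rec X. c.b.(X + X)) | =c=> n1
Run σ = ⟨b⟩ on P: start {m0}
  after b @ step 1: {m1}
  P completes σ.
Run σ = ⟨b⟩ on Q: start {n0}
  after b @ step 1: no successor for Q

b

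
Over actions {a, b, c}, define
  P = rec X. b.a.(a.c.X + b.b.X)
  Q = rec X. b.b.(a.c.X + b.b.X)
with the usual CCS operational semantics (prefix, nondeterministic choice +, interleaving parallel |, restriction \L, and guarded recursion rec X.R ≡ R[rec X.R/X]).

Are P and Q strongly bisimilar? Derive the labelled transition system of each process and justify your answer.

P's transition system — 5 states:
  s0 = rec X. b.a.(a.c.X + b.b.X) | --b--▸ s1
  s1 = a.(a.c.(rec X. b.a.(a.c.X + b.b.X)) + b.b.(rec X. b.a.(a.c.X + b.b.X))) | --a--▸ s2
  s2 = a.c.(rec X. b.a.(a.c.X + b.b.X)) + b.b.(rec X. b.a.(a.c.X + b.b.X)) | --a--▸ s3, --b--▸ s4
  s3 = c.(rec X. b.a.(a.c.X + b.b.X)) | --c--▸ s0
  s4 = b.(rec X. b.a.(a.c.X + b.b.X)) | --b--▸ s0
Q's transition system — 5 states:
  t0 = rec X. b.b.(a.c.X + b.b.X) | --b--▸ t1
  t1 = b.(a.c.(rec X. b.b.(a.c.X + b.b.X)) + b.b.(rec X. b.b.(a.c.X + b.b.X))) | --b--▸ t2
  t2 = a.c.(rec X. b.b.(a.c.X + b.b.X)) + b.b.(rec X. b.b.(a.c.X + b.b.X)) | --a--▸ t3, --b--▸ t4
  t3 = c.(rec X. b.b.(a.c.X + b.b.X)) | --c--▸ t0
  t4 = b.(rec X. b.b.(a.c.X + b.b.X)) | --b--▸ t0
Partition-refinement fixed point:
  B0 = {s0}
  B1 = {s1}
  B2 = {s2}
  B3 = {s4}
  B4 = {s3}
  B5 = {t0}
  B6 = {t1}
  B7 = {t2}
  B8 = {t4}
  B9 = {t3}
s0 ∈ B0, t0 ∈ B5 → different blocks

not bisimilar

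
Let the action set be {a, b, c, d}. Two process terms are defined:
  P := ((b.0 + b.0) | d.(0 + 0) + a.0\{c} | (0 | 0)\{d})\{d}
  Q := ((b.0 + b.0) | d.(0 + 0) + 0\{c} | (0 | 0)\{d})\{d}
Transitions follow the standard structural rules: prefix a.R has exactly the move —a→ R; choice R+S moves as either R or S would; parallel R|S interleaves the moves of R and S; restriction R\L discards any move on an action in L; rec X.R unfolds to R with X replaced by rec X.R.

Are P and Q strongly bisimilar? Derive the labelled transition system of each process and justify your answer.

LTS(P): 3 reachable states
  u0 = ((b.0 + b.0) | d.(0 + 0) + a.0\{c} | (0 | 0)\{d})\{d} has moves —a→ u1, —b→ u2
  u1 = (0\{c} | (0 | 0)\{d})\{d} has moves deadlocked
  u2 = (0 | d.(0 + 0))\{d} has moves deadlocked
LTS(Q): 2 reachable states
  v0 = ((b.0 + b.0) | d.(0 + 0) + 0\{c} | (0 | 0)\{d})\{d} has moves —b→ v1
  v1 = (0 | d.(0 + 0))\{d} has moves deadlocked
Coarsest stable partition (strong bisimilarity classes):
  B0 = {u0}
  B1 = {u1, u2, v1}
  B2 = {v0}
u0 ∈ B0, v0 ∈ B2 → different blocks

not bisimilar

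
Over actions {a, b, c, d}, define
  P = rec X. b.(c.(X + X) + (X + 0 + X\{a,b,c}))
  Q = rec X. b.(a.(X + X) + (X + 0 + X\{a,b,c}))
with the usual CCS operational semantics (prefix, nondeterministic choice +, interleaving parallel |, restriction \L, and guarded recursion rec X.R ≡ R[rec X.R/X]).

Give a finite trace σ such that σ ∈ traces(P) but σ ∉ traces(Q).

Reachable graph of P (3 states):
  u0 = rec X. b.(c.(X + X) + (X + 0 + X\{a,b,c})) ⊢ —b→ u1
  u1 = c.((rec X. b.(c.(X + X) + (X + 0 + X\{a,b,c}))) + (rec X. b.(c.(X + X) + (X + 0 + X\{a,b,c})))) + ((rec X. b.(c.(X + X) + (X + 0 + X\{a,b,c}))) + 0 + (rec X. b.(c.(X + X) + (X + 0 + X\{a,b,c})))\{a,b,c}) ⊢ —b→ u1, —c→ u2
  u2 = (rec X. b.(c.(X + X) + (X + 0 + X\{a,b,c}))) + (rec X. b.(c.(X + X) + (X + 0 + X\{a,b,c}))) ⊢ —b→ u1
Reachable graph of Q (3 states):
  v0 = rec X. b.(a.(X + X) + (X + 0 + X\{a,b,c})) ⊢ —b→ v1
  v1 = a.((rec X. b.(a.(X + X) + (X + 0 + X\{a,b,c}))) + (rec X. b.(a.(X + X) + (X + 0 + X\{a,b,c})))) + ((rec X. b.(a.(X + X) + (X + 0 + X\{a,b,c}))) + 0 + (rec X. b.(a.(X + X) + (X + 0 + X\{a,b,c})))\{a,b,c}) ⊢ —a→ v2, —b→ v1
  v2 = (rec X. b.(a.(X + X) + (X + 0 + X\{a,b,c}))) + (rec X. b.(a.(X + X) + (X + 0 + X\{a,b,c}))) ⊢ —b→ v1
Run σ = ⟨bc⟩ on P: start {u0}
  after b @ step 1: {u1}
  after c @ step 2: {u2}
  — P admits the full trace.
Run σ = ⟨bc⟩ on Q: start {v0}
  after b @ step 1: {v1}
  after c @ step 2: no successor for Q

bc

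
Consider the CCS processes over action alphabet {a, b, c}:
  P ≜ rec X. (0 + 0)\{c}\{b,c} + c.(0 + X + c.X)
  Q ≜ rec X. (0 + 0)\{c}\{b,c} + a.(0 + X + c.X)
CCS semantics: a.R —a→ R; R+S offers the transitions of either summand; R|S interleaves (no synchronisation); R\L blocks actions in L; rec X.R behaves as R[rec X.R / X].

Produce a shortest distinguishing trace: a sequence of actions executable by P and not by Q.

LTS(P): 2 reachable states
  m0 = rec X. (0 + 0)\{c}\{b,c} + c.(0 + X + c.X) :: =c=> m1
  m1 = 0 + (rec X. (0 + 0)\{c}\{b,c} + c.(0 + X + c.X)) + c.(rec X. (0 + 0)\{c}\{b,c} + c.(0 + X + c.X)) :: =c=> m0, =c=> m1
LTS(Q): 2 reachable states
  n0 = rec X. (0 + 0)\{c}\{b,c} + a.(0 + X + c.X) :: =a=> n1
  n1 = 0 + (rec X. (0 + 0)\{c}\{b,c} + a.(0 + X + c.X)) + c.(rec X. (0 + 0)\{c}\{b,c} + a.(0 + X + c.X)) :: =a=> n1, =c=> n0
Trace ⟨c⟩ through P, begin at {m0}:
  after c @ step 1: {m1}
  — P admits the full trace.
Trace ⟨c⟩ through Q, begin at {n0}:
  after c @ step 1: ∅ (Q stuck)

c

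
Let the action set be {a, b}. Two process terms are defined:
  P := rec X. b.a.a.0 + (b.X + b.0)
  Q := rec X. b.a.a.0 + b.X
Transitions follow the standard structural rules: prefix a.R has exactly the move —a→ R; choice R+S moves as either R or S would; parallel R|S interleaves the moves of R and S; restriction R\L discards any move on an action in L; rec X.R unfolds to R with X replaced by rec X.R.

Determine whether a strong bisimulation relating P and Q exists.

NO

Reachable graph of P (4 states):
  u0 = rec X. b.a.a.0 + (b.X + b.0) :: =b=> u0, =b=> u1, =b=> u2
  u1 = 0 :: (no moves)
  u2 = a.a.0 :: =a=> u3
  u3 = a.0 :: =a=> u1
Reachable graph of Q (4 states):
  v0 = rec X. b.a.a.0 + b.X :: =b=> v0, =b=> v1
  v1 = a.a.0 :: =a=> v2
  v2 = a.0 :: =a=> v3
  v3 = 0 :: (no moves)
Bisimilarity quotient blocks:
  B0 = {u0}
  B1 = {u1, v3}
  B2 = {u2, v1}
  B3 = {u3, v2}
  B4 = {v0}
u0 ∈ B0, v0 ∈ B4 → different blocks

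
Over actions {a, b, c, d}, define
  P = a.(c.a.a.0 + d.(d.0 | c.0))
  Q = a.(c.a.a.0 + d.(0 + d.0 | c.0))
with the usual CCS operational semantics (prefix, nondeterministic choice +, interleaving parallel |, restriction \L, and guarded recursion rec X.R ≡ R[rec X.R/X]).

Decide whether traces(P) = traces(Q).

traces(P) = traces(Q)

P's transition system — 9 states:
  u0 = a.(c.a.a.0 + d.(d.0 | c.0)) | ··a··> u1
  u1 = c.a.a.0 + d.(d.0 | c.0) | ··c··> u2, ··d··> u3
  u2 = a.a.0 | ··a··> u4
  u3 = d.0 | c.0 | ··c··> u5, ··d··> u6
  u4 = a.0 | ··a··> u7
  u5 = d.0 | 0 | ··d··> u8
  u6 = 0 | c.0 | ··c··> u8
  u7 = 0 | ·
  u8 = 0 | 0 | ·
Q's transition system — 9 states:
  v0 = a.(c.a.a.0 + d.(0 + d.0 | c.0)) | ··a··> v1
  v1 = c.a.a.0 + d.(0 + d.0 | c.0) | ··c··> v2, ··d··> v3
  v2 = a.a.0 | ··a··> v4
  v3 = 0 + d.0 | c.0 | ··c··> v5, ··d··> v6
  v4 = a.0 | ··a··> v7
  v5 = d.0 | 0 | ··d··> v8
  v6 = 0 | c.0 | ··c··> v8
  v7 = 0 | ·
  v8 = 0 | 0 | ·
Bisimilarity quotient blocks:
  B0 = {u0, v0}
  B1 = {u1, v1}
  B2 = {u2, v2}
  B3 = {u4, v4}
  B4 = {u7, u8, v7, v8}
  B5 = {u3, v3}
  B6 = {u5, v5}
  B7 = {u6, v6}
u0 ∈ B0, v0 ∈ B0 → same block
Bisimilar ⇒ trace-equivalent.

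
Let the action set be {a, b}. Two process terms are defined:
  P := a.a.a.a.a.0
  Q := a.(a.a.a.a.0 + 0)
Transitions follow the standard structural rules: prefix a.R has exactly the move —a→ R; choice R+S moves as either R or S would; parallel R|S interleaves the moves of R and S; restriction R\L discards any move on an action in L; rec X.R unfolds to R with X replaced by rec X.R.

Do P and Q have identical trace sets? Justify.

YES

Reachable graph of P (6 states):
  u0 = a.a.a.a.a.0 → --a--▸ u1
  u1 = a.a.a.a.0 → --a--▸ u2
  u2 = a.a.a.0 → --a--▸ u3
  u3 = a.a.0 → --a--▸ u4
  u4 = a.0 → --a--▸ u5
  u5 = 0 → ∅
Reachable graph of Q (6 states):
  v0 = a.(a.a.a.a.0 + 0) → --a--▸ v1
  v1 = a.a.a.a.0 + 0 → --a--▸ v2
  v2 = a.a.a.0 → --a--▸ v3
  v3 = a.a.0 → --a--▸ v4
  v4 = a.0 → --a--▸ v5
  v5 = 0 → ∅
Bisimilarity quotient blocks:
  B0 = {u0, v0}
  B1 = {u1, v1}
  B2 = {u2, v2}
  B3 = {u3, v3}
  B4 = {u4, v4}
  B5 = {u5, v5}
u0 ∈ B0, v0 ∈ B0 → same block
Bisimilar ⇒ trace-equivalent.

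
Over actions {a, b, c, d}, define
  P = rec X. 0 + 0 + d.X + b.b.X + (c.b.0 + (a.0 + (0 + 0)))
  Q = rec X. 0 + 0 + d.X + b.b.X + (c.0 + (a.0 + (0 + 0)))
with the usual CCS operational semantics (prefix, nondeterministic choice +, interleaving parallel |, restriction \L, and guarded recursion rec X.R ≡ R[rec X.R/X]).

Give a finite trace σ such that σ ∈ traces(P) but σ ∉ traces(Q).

cb

LTS(P): 4 reachable states
  u0 = rec X. 0 + 0 + d.X + b.b.X + (c.b.0 + (a.0 + (0 + 0))) | --a--▸ u1, --b--▸ u2, --c--▸ u3, --d--▸ u0
  u1 = 0 | (no moves)
  u2 = b.(rec X. 0 + 0 + d.X + b.b.X + (c.b.0 + (a.0 + (0 + 0)))) | --b--▸ u0
  u3 = b.0 | --b--▸ u1
LTS(Q): 3 reachable states
  v0 = rec X. 0 + 0 + d.X + b.b.X + (c.0 + (a.0 + (0 + 0))) | --a--▸ v1, --b--▸ v2, --c--▸ v1, --d--▸ v0
  v1 = 0 | (no moves)
  v2 = b.(rec X. 0 + 0 + d.X + b.b.X + (c.0 + (a.0 + (0 + 0)))) | --b--▸ v0
Trace ⟨cb⟩ through P, begin at {u0}:
  after c @ step 1: {u3}
  after b @ step 2: {u1}
  — P admits the full trace.
Trace ⟨cb⟩ through Q, begin at {v0}:
  after c @ step 1: {v1}
  after b @ step 2: ∅ (Q stuck)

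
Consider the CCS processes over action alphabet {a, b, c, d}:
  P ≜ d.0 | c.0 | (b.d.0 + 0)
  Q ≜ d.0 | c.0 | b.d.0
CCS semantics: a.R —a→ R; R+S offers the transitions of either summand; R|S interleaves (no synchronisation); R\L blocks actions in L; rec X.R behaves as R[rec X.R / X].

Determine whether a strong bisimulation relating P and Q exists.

P's transition system — 12 states:
  u0 = d.0 | c.0 | (b.d.0 + 0) has moves ··b··> u1, ··c··> u2, ··d··> u3
  u1 = d.0 | c.0 | d.0 has moves ··c··> u4, ··d··> u5, ··d··> u6
  u2 = d.0 | 0 | (b.d.0 + 0) has moves ··b··> u4, ··d··> u7
  u3 = 0 | c.0 | (b.d.0 + 0) has moves ··b··> u5, ··c··> u7
  u4 = d.0 | 0 | d.0 has moves ··d··> u8, ··d··> u9
  u5 = 0 | c.0 | d.0 has moves ··c··> u8, ··d··> u10
  u6 = d.0 | c.0 | 0 has moves ··c··> u9, ··d··> u10
  u7 = 0 | 0 | (b.d.0 + 0) has moves ··b··> u8
  u8 = 0 | 0 | d.0 has moves ··d··> u11
  u9 = d.0 | 0 | 0 has moves ··d··> u11
  u10 = 0 | c.0 | 0 has moves ··c··> u11
  u11 = 0 | 0 | 0 has moves deadlocked
Q's transition system — 12 states:
  v0 = d.0 | c.0 | b.d.0 has moves ··b··> v1, ··c··> v2, ··d··> v3
  v1 = d.0 | c.0 | d.0 has moves ··c··> v4, ··d··> v5, ··d··> v6
  v2 = d.0 | 0 | b.d.0 has moves ··b··> v4, ··d··> v7
  v3 = 0 | c.0 | b.d.0 has moves ··b··> v5, ··c··> v7
  v4 = d.0 | 0 | d.0 has moves ··d··> v8, ··d··> v9
  v5 = 0 | c.0 | d.0 has moves ··c··> v8, ··d··> v10
  v6 = d.0 | c.0 | 0 has moves ··c··> v9, ··d··> v10
  v7 = 0 | 0 | b.d.0 has moves ··b··> v8
  v8 = 0 | 0 | d.0 has moves ··d··> v11
  v9 = d.0 | 0 | 0 has moves ··d··> v11
  v10 = 0 | c.0 | 0 has moves ··c··> v11
  v11 = 0 | 0 | 0 has moves deadlocked
Coarsest stable partition (strong bisimilarity classes):
  B0 = {u0, v0}
  B1 = {u1, v1}
  B2 = {u5, u6, v5, v6}
  B3 = {u8, u9, v8, v9}
  B4 = {u11, v11}
  B5 = {u10, v10}
  B6 = {u4, v4}
  B7 = {u2, v2}
  B8 = {u7, v7}
  B9 = {u3, v3}
u0 ∈ B0, v0 ∈ B0 → same block

P ~ Q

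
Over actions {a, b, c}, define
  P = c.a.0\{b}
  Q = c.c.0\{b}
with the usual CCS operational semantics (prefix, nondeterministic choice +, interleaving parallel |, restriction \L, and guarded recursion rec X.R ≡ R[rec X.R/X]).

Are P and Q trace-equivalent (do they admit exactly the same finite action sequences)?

Reachable graph of P (3 states):
  m0 = c.a.0\{b} → =c=> m1
  m1 = a.0\{b} → =a=> m2
  m2 = 0\{b} → deadlocked
Reachable graph of Q (3 states):
  n0 = c.c.0\{b} → =c=> n1
  n1 = c.0\{b} → =c=> n2
  n2 = 0\{b} → deadlocked
Executing ca from P (initial set {m0}):
  step 1 (c): {m1}
  step 2 (a): {m2}
  P completes σ.
Executing ca from Q (initial set {n0}):
  step 1 (c): {n1}
  step 2 (a): no successor for Q

trace-distinct — witness ⟨ca⟩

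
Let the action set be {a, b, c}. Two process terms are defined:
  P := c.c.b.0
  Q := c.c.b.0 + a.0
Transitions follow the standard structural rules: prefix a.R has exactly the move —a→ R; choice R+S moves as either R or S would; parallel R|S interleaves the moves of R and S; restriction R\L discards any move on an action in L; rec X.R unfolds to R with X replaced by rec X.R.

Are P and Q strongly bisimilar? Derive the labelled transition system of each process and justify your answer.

LTS(P): 4 reachable states
  s0 = c.c.b.0 has moves ··c··> s1
  s1 = c.b.0 has moves ··c··> s2
  s2 = b.0 has moves ··b··> s3
  s3 = 0 has moves (no moves)
LTS(Q): 4 reachable states
  t0 = c.c.b.0 + a.0 has moves ··a··> t1, ··c··> t2
  t1 = 0 has moves (no moves)
  t2 = c.b.0 has moves ··c··> t3
  t3 = b.0 has moves ··b··> t1
Bisimilarity quotient blocks:
  B0 = {s0}
  B1 = {s1, t2}
  B2 = {s2, t3}
  B3 = {s3, t1}
  B4 = {t0}
s0 ∈ B0, t0 ∈ B4 → different blocks

NO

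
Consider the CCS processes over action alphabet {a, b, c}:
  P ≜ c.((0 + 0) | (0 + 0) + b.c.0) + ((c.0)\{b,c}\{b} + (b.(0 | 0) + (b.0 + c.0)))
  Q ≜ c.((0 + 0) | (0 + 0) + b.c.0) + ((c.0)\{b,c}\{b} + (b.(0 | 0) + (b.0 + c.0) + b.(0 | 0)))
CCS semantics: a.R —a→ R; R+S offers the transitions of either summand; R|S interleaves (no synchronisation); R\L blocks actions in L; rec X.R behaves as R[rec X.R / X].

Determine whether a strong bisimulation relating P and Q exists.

P's transition system — 5 states:
  s0 = c.((0 + 0) | (0 + 0) + b.c.0) + ((c.0)\{b,c}\{b} + (b.(0 | 0) + (b.0 + c.0))) ⊢ -b-> s1, -b-> s2, -c-> s1, -c-> s3
  s1 = 0 ⊢ (no moves)
  s2 = 0 | 0 ⊢ (no moves)
  s3 = (0 + 0) | (0 + 0) + b.c.0 ⊢ -b-> s4
  s4 = c.0 ⊢ -c-> s1
Q's transition system — 5 states:
  t0 = c.((0 + 0) | (0 + 0) + b.c.0) + ((c.0)\{b,c}\{b} + (b.(0 | 0) + (b.0 + c.0) + b.(0 | 0))) ⊢ -b-> t1, -b-> t2, -c-> t1, -c-> t3
  t1 = 0 ⊢ (no moves)
  t2 = 0 | 0 ⊢ (no moves)
  t3 = (0 + 0) | (0 + 0) + b.c.0 ⊢ -b-> t4
  t4 = c.0 ⊢ -c-> t1
Coarsest stable partition (strong bisimilarity classes):
  B0 = {s0, t0}
  B1 = {s1, s2, t1, t2}
  B2 = {s3, t3}
  B3 = {s4, t4}
s0 ∈ B0, t0 ∈ B0 → same block

bisimilar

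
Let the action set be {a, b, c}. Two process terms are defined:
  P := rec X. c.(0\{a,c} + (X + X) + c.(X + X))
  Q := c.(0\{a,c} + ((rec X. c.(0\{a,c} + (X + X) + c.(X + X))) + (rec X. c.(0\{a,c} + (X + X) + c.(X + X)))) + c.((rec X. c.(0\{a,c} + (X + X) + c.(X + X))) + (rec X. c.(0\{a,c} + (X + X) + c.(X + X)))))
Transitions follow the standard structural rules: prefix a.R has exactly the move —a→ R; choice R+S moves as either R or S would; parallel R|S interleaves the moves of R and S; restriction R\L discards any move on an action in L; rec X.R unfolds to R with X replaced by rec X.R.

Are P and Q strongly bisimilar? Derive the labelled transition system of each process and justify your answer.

LTS(P): 3 reachable states
  p0 = rec X. c.(0\{a,c} + (X + X) + c.(X + X)) → —c→ p1
  p1 = 0\{a,c} + ((rec X. c.(0\{a,c} + (X + X) + c.(X + X))) + (rec X. c.(0\{a,c} + (X + X) + c.(X + X)))) + c.((rec X. c.(0\{a,c} + (X + X) + c.(X + X))) + (rec X. c.(0\{a,c} + (X + X) + c.(X + X)))) → —c→ p1, —c→ p2
  p2 = (rec X. c.(0\{a,c} + (X + X) + c.(X + X))) + (rec X. c.(0\{a,c} + (X + X) + c.(X + X))) → —c→ p1
LTS(Q): 3 reachable states
  q0 = c.(0\{a,c} + ((rec X. c.(0\{a,c} + (X + X) + c.(X + X))) + (rec X. c.(0\{a,c} + (X + X) + c.(X + X)))) + c.((rec X. c.(0\{a,c} + (X + X) + c.(X + X))) + (rec X. c.(0\{a,c} + (X + X) + c.(X + X))))) → —c→ q1
  q1 = 0\{a,c} + ((rec X. c.(0\{a,c} + (X + X) + c.(X + X))) + (rec X. c.(0\{a,c} + (X + X) + c.(X + X)))) + c.((rec X. c.(0\{a,c} + (X + X) + c.(X + X))) + (rec X. c.(0\{a,c} + (X + X) + c.(X + X)))) → —c→ q1, —c→ q2
  q2 = (rec X. c.(0\{a,c} + (X + X) + c.(X + X))) + (rec X. c.(0\{a,c} + (X + X) + c.(X + X))) → —c→ q1
Coarsest stable partition (strong bisimilarity classes):
  B0 = {p0, p1, p2, q0, q1, q2}
p0 ∈ B0, q0 ∈ B0 → same block

YES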